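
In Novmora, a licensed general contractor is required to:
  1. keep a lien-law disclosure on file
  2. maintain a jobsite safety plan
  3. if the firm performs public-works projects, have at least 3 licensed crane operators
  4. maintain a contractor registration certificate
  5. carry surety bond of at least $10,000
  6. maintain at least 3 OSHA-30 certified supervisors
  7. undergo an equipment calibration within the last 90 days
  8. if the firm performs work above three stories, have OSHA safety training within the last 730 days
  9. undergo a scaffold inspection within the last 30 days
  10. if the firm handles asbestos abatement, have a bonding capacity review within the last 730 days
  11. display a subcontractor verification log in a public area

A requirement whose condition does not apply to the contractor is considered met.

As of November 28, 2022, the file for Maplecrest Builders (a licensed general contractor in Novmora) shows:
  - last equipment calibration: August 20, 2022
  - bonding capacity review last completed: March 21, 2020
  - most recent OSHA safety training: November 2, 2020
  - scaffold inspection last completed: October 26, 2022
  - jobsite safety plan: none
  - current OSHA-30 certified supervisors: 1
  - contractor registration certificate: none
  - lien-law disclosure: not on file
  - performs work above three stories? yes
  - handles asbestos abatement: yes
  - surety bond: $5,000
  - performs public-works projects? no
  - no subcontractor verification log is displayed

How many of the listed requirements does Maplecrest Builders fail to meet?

10

1. lien-law disclosure absent → not met
2. jobsite safety plan absent → not met
3. condition 'performs public-works projects' does not hold → requirement n/a → met
4. contractor registration certificate absent → not met
5. surety bond $5,000 < $10,000 → not met
6. OSHA-30 certified supervisors 1 < 3 → not met
7. equipment calibration 100 days ago vs limit 90 → not met
8. condition 'performs work above three stories' holds; OSHA safety training 756 days ago vs limit 730 → not met
9. scaffold inspection 33 days ago vs limit 30 → not met
10. condition 'handles asbestos abatement' holds; bonding capacity review 982 days ago vs limit 730 → not met
11. subcontractor verification log absent → not met
Not met: 10 of 11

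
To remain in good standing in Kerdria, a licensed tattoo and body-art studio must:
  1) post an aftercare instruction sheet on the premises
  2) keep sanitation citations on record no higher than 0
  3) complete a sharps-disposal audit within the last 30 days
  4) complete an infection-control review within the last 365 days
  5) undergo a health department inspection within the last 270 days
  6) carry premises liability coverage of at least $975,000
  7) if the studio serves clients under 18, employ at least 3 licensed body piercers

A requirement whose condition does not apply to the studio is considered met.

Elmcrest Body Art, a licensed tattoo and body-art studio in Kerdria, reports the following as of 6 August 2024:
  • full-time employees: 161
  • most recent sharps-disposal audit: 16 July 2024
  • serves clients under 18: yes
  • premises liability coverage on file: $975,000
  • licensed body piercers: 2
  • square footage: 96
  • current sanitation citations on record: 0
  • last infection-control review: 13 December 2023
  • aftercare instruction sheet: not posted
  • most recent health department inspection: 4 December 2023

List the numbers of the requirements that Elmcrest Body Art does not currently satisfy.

1. aftercare instruction sheet absent → not met
2. sanitation citations on record 0 ≤ 0 → met
3. sharps-disposal audit 21 days ago vs limit 30 → met
4. infection-control review 237 days ago vs limit 365 → met
5. health department inspection 246 days ago vs limit 270 → met
6. premises liability coverage $975,000 ≥ $975,000 → met
7. condition 'serves clients under 18' holds; licensed body piercers 2 < 3 → not met
Not met: 1, 7

1, 7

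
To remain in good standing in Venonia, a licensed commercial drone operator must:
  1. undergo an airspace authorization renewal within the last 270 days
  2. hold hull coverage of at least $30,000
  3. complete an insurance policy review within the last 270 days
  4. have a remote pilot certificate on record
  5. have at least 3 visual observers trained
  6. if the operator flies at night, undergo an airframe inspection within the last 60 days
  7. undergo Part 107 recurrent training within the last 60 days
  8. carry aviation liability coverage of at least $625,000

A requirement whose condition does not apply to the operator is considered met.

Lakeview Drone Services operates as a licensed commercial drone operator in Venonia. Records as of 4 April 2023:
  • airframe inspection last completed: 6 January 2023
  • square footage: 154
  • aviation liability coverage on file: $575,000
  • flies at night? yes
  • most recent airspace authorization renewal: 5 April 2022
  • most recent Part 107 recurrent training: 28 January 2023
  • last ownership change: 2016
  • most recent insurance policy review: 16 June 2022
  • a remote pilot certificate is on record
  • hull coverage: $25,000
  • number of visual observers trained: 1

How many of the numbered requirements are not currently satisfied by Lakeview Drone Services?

7

1. airspace authorization renewal 364 days ago vs limit 270 → not met
2. hull coverage $25,000 < $30,000 → not met
3. insurance policy review 292 days ago vs limit 270 → not met
4. remote pilot certificate present → met
5. visual observers trained 1 < 3 → not met
6. condition 'flies at night' holds; airframe inspection 88 days ago vs limit 60 → not met
7. Part 107 recurrent training 66 days ago vs limit 60 → not met
8. aviation liability coverage $575,000 < $625,000 → not met
Not met: 7 of 8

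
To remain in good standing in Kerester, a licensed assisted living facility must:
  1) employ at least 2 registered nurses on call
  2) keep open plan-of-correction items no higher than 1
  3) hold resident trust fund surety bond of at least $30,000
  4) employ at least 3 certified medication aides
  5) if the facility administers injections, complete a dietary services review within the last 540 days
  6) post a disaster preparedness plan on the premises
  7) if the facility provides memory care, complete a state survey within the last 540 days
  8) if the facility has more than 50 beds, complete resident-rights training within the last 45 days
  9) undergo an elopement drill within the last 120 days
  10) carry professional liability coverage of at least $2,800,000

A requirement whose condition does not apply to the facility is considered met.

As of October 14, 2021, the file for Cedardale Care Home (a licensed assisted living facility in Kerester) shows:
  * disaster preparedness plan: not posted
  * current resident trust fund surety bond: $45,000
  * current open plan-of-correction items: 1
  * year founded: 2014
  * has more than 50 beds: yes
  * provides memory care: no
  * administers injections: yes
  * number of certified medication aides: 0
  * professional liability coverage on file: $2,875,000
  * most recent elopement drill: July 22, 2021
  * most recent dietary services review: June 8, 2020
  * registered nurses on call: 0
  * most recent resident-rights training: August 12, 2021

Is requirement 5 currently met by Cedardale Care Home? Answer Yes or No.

Yes

5. condition 'administers injections' holds; dietary services review 493 days ago vs limit 540 → met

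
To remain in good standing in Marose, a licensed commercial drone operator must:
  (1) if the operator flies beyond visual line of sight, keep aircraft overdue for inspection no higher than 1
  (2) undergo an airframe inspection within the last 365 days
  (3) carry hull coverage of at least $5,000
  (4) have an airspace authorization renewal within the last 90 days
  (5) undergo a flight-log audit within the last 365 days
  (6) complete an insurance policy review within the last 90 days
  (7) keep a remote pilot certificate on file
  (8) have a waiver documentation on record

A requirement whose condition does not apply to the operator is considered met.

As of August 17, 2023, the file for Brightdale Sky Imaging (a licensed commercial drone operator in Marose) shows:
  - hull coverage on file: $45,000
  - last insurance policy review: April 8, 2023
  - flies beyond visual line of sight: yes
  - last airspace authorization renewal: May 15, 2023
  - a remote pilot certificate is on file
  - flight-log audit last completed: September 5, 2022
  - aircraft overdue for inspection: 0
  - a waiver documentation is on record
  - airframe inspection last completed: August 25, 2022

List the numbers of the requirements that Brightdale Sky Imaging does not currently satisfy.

4, 6

1. condition 'flies beyond visual line of sight' holds; aircraft overdue for inspection 0 ≤ 1 → met
2. airframe inspection 357 days ago vs limit 365 → met
3. hull coverage $45,000 ≥ $5,000 → met
4. airspace authorization renewal 94 days ago vs limit 90 → not met
5. flight-log audit 346 days ago vs limit 365 → met
6. insurance policy review 131 days ago vs limit 90 → not met
7. remote pilot certificate present → met
8. waiver documentation present → met
Not met: 4, 6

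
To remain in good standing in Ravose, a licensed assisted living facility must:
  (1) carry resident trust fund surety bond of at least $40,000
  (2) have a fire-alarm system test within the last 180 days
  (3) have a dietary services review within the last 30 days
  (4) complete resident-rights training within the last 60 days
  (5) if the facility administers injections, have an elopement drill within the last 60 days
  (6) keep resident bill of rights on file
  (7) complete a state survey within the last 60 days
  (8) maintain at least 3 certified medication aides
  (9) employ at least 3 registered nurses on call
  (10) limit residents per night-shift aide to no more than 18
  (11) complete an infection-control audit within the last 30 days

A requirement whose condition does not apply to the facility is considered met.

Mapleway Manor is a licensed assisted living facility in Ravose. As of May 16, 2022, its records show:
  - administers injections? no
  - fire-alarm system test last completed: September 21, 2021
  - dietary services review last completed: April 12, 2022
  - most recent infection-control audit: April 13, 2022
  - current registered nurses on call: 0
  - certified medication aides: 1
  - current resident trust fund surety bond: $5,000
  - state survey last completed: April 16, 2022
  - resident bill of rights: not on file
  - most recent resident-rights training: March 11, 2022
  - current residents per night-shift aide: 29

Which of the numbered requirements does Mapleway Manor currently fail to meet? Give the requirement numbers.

1. resident trust fund surety bond $5,000 < $40,000 → not met
2. fire-alarm system test 237 days ago vs limit 180 → not met
3. dietary services review 34 days ago vs limit 30 → not met
4. resident-rights training 66 days ago vs limit 60 → not met
5. condition 'administers injections' does not hold → requirement n/a → met
6. resident bill of rights absent → not met
7. state survey 30 days ago vs limit 60 → met
8. certified medication aides 1 < 3 → not met
9. registered nurses on call 0 < 3 → not met
10. residents per night-shift aide 29 > 18 → not met
11. infection-control audit 33 days ago vs limit 30 → not met
Not met: 1, 2, 3, 4, 6, 8, 9, 10, 11

1, 2, 3, 4, 6, 8, 9, 10, 11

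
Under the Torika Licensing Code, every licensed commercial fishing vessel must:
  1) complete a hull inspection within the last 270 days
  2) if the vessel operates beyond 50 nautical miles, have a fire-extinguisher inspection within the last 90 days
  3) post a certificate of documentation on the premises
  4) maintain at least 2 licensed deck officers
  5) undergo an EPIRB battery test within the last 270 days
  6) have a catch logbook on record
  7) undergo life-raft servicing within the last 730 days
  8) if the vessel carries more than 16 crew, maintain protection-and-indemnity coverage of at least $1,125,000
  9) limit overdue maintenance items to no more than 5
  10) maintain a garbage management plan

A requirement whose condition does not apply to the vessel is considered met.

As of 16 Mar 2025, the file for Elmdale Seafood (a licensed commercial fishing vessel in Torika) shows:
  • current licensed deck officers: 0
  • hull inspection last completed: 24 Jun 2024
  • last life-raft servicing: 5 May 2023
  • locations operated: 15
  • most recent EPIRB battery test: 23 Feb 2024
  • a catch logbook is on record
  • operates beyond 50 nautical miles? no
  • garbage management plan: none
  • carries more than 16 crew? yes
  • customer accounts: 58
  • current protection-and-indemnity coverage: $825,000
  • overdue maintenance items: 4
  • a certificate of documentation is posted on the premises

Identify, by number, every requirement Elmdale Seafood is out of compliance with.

1. hull inspection 265 days ago vs limit 270 → met
2. condition 'operates beyond 50 nautical miles' does not hold → requirement n/a → met
3. certificate of documentation present → met
4. licensed deck officers 0 < 2 → not met
5. EPIRB battery test 387 days ago vs limit 270 → not met
6. catch logbook present → met
7. life-raft servicing 681 days ago vs limit 730 → met
8. condition 'carries more than 16 crew' holds; protection-and-indemnity coverage $825,000 < $1,125,000 → not met
9. overdue maintenance items 4 ≤ 5 → met
10. garbage management plan absent → not met
Not met: 4, 5, 8, 10

4, 5, 8, 10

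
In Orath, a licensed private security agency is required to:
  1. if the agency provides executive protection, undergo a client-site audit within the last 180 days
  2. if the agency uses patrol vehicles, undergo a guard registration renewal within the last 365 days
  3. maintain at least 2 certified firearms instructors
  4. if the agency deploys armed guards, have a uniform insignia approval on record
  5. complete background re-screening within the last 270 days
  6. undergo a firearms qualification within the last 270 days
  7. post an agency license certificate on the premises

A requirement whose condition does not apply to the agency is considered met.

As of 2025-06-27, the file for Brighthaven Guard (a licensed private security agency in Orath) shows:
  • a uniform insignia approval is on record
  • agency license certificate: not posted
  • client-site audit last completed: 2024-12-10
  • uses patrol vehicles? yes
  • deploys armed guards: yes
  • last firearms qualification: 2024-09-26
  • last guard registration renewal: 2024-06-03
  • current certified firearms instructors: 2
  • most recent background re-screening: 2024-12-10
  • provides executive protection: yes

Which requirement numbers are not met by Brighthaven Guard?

1, 2, 6, 7

1. condition 'provides executive protection' holds; client-site audit 199 days ago vs limit 180 → not met
2. condition 'uses patrol vehicles' holds; guard registration renewal 389 days ago vs limit 365 → not met
3. certified firearms instructors 2 ≥ 2 → met
4. condition 'deploys armed guards' holds; uniform insignia approval present → met
5. background re-screening 199 days ago vs limit 270 → met
6. firearms qualification 274 days ago vs limit 270 → not met
7. agency license certificate absent → not met
Not met: 1, 2, 6, 7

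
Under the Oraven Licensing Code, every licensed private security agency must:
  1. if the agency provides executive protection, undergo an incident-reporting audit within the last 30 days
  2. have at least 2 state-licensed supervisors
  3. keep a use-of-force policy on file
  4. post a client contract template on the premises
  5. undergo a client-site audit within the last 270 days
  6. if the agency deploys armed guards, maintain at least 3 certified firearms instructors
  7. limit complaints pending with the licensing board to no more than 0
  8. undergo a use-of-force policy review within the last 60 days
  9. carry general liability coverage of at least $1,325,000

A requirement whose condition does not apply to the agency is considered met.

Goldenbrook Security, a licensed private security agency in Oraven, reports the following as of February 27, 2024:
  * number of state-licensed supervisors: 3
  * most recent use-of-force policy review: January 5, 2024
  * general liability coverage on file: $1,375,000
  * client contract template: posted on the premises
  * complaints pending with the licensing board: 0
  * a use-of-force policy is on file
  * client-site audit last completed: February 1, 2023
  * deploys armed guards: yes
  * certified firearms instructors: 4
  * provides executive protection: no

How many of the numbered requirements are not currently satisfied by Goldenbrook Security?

1

1. condition 'provides executive protection' does not hold → requirement n/a → met
2. state-licensed supervisors 3 ≥ 2 → met
3. use-of-force policy present → met
4. client contract template present → met
5. client-site audit 391 days ago vs limit 270 → not met
6. condition 'deploys armed guards' holds; certified firearms instructors 4 ≥ 3 → met
7. complaints pending with the licensing board 0 ≤ 0 → met
8. use-of-force policy review 53 days ago vs limit 60 → met
9. general liability coverage $1,375,000 ≥ $1,325,000 → met
Not met: 1 of 9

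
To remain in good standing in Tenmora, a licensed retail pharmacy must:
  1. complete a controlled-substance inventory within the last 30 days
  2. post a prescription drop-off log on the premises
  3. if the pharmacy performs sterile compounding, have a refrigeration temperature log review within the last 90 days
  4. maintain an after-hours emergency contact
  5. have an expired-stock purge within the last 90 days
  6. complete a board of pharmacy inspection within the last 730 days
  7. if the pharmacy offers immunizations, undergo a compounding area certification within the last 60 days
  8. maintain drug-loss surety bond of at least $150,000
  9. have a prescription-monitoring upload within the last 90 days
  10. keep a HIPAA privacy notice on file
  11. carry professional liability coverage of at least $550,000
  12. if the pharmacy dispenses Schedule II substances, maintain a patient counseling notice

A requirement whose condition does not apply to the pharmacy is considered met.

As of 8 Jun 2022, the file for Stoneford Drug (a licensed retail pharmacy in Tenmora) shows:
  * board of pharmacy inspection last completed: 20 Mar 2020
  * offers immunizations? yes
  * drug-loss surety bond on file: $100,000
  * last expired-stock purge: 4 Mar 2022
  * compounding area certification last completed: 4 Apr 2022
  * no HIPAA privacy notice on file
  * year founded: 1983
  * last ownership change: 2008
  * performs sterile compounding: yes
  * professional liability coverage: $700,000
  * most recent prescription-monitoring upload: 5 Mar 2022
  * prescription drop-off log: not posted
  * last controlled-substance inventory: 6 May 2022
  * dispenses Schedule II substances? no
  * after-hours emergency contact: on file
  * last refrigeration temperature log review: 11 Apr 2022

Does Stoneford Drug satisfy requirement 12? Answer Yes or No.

Yes

12. condition 'dispenses Schedule II substances' does not hold → requirement n/a → met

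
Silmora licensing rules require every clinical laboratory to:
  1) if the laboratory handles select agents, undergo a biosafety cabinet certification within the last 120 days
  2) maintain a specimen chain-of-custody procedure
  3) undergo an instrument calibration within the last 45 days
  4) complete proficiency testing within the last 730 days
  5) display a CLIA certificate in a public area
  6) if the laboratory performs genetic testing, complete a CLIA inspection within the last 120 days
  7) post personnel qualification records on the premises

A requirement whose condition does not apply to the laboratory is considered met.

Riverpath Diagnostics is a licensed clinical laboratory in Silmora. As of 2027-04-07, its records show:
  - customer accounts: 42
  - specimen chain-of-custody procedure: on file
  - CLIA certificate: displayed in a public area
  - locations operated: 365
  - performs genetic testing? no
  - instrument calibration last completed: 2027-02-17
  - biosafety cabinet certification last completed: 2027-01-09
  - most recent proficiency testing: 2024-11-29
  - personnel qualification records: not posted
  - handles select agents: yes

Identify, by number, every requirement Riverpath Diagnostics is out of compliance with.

1. condition 'handles select agents' holds; biosafety cabinet certification 88 days ago vs limit 120 → met
2. specimen chain-of-custody procedure present → met
3. instrument calibration 49 days ago vs limit 45 → not met
4. proficiency testing 859 days ago vs limit 730 → not met
5. CLIA certificate present → met
6. condition 'performs genetic testing' does not hold → requirement n/a → met
7. personnel qualification records absent → not met
Not met: 3, 4, 7

3, 4, 7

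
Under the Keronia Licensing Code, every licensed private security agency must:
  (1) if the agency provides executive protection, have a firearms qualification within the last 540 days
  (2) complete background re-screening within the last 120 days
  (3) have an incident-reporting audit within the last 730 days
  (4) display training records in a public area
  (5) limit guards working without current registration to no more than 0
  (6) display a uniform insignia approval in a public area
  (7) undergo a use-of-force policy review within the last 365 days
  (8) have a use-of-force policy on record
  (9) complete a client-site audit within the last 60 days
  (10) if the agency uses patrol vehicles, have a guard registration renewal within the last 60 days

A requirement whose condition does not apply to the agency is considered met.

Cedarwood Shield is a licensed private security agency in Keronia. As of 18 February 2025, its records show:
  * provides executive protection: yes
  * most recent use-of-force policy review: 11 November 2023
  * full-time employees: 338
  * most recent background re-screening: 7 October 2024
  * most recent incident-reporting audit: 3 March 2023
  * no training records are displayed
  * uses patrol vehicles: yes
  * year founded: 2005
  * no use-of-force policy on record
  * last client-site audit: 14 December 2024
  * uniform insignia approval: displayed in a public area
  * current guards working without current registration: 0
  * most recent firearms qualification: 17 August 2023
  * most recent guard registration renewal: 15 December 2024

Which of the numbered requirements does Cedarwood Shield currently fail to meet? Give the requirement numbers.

1. condition 'provides executive protection' holds; firearms qualification 551 days ago vs limit 540 → not met
2. background re-screening 134 days ago vs limit 120 → not met
3. incident-reporting audit 718 days ago vs limit 730 → met
4. training records absent → not met
5. guards working without current registration 0 ≤ 0 → met
6. uniform insignia approval present → met
7. use-of-force policy review 465 days ago vs limit 365 → not met
8. use-of-force policy absent → not met
9. client-site audit 66 days ago vs limit 60 → not met
10. condition 'uses patrol vehicles' holds; guard registration renewal 65 days ago vs limit 60 → not met
Not met: 1, 2, 4, 7, 8, 9, 10

1, 2, 4, 7, 8, 9, 10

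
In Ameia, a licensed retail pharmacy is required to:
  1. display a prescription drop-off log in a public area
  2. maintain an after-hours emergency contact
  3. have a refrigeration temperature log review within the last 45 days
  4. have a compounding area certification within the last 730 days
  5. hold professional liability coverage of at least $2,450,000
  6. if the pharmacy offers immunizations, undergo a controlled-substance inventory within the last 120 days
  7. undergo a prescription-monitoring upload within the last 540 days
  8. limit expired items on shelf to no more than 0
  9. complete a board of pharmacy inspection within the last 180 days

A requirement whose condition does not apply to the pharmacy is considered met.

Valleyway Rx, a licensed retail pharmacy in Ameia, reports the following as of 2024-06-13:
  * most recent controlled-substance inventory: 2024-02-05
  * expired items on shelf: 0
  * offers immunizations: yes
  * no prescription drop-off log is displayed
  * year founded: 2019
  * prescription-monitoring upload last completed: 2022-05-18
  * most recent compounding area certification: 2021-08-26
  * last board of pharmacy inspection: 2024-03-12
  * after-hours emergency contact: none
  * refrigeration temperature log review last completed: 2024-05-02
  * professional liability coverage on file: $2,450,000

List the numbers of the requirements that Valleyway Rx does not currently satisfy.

1, 2, 4, 6, 7

1. prescription drop-off log absent → not met
2. after-hours emergency contact absent → not met
3. refrigeration temperature log review 42 days ago vs limit 45 → met
4. compounding area certification 1022 days ago vs limit 730 → not met
5. professional liability coverage $2,450,000 ≥ $2,450,000 → met
6. condition 'offers immunizations' holds; controlled-substance inventory 129 days ago vs limit 120 → not met
7. prescription-monitoring upload 757 days ago vs limit 540 → not met
8. expired items on shelf 0 ≤ 0 → met
9. board of pharmacy inspection 93 days ago vs limit 180 → met
Not met: 1, 2, 4, 6, 7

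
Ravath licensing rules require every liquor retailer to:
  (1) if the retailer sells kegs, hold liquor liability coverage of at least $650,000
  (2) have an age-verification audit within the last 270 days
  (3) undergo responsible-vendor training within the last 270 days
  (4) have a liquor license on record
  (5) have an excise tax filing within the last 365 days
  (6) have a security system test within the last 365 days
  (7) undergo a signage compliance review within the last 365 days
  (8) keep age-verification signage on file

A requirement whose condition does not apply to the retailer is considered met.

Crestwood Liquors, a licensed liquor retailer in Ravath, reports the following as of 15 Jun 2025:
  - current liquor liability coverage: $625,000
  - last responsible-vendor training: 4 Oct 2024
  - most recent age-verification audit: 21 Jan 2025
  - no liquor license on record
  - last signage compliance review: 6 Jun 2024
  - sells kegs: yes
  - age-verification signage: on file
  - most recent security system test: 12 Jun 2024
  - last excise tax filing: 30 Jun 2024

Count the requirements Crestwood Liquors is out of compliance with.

1. condition 'sells kegs' holds; liquor liability coverage $625,000 < $650,000 → not met
2. age-verification audit 145 days ago vs limit 270 → met
3. responsible-vendor training 254 days ago vs limit 270 → met
4. liquor license absent → not met
5. excise tax filing 350 days ago vs limit 365 → met
6. security system test 368 days ago vs limit 365 → not met
7. signage compliance review 374 days ago vs limit 365 → not met
8. age-verification signage present → met
Not met: 4 of 8

4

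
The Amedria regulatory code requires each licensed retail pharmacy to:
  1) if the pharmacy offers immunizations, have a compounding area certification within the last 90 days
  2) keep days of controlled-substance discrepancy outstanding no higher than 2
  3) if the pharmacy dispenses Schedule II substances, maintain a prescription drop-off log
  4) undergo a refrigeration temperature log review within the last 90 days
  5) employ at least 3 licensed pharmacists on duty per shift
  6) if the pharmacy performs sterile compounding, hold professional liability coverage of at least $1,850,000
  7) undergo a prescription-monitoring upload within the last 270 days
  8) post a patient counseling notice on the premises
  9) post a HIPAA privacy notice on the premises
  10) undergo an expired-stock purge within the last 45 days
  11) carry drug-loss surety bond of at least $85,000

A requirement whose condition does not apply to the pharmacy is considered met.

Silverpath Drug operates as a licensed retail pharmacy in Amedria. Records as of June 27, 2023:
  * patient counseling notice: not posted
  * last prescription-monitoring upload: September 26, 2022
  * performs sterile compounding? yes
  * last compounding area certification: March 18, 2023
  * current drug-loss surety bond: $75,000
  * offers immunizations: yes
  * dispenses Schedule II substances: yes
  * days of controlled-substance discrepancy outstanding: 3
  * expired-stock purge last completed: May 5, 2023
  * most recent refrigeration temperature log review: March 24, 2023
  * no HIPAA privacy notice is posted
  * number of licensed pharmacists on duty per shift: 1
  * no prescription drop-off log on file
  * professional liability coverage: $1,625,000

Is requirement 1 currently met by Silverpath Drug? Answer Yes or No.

1. condition 'offers immunizations' holds; compounding area certification 101 days ago vs limit 90 → not met

No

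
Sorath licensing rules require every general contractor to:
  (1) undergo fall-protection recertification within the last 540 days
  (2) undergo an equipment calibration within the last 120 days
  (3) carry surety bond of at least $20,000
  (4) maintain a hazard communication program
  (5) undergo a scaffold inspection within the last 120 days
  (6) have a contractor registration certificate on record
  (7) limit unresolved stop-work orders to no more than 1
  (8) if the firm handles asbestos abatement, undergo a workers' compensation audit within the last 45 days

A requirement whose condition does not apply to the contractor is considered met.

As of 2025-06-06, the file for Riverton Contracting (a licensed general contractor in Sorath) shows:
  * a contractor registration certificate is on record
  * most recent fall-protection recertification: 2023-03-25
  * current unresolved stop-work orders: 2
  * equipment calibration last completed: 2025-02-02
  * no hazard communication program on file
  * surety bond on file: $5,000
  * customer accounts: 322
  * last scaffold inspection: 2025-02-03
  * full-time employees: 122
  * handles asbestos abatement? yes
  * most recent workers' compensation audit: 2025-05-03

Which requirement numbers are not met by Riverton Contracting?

1, 2, 3, 4, 5, 7

1. fall-protection recertification 804 days ago vs limit 540 → not met
2. equipment calibration 124 days ago vs limit 120 → not met
3. surety bond $5,000 < $20,000 → not met
4. hazard communication program absent → not met
5. scaffold inspection 123 days ago vs limit 120 → not met
6. contractor registration certificate present → met
7. unresolved stop-work orders 2 > 1 → not met
8. condition 'handles asbestos abatement' holds; workers' compensation audit 34 days ago vs limit 45 → met
Not met: 1, 2, 3, 4, 5, 7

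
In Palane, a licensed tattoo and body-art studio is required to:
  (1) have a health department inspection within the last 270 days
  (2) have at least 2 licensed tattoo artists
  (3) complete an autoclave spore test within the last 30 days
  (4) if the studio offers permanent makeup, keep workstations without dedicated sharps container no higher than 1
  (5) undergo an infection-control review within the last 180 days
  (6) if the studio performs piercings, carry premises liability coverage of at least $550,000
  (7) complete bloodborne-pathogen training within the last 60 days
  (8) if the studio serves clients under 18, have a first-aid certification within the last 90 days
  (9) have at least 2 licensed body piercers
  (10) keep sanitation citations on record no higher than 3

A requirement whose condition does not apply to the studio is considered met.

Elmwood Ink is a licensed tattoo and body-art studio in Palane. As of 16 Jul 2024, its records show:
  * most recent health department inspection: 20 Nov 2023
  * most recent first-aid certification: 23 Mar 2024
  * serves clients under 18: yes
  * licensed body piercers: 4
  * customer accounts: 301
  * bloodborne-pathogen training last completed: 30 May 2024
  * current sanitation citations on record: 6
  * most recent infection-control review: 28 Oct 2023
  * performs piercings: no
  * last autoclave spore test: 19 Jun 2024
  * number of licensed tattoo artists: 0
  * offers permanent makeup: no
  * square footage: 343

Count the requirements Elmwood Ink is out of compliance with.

4

1. health department inspection 239 days ago vs limit 270 → met
2. licensed tattoo artists 0 < 2 → not met
3. autoclave spore test 27 days ago vs limit 30 → met
4. condition 'offers permanent makeup' does not hold → requirement n/a → met
5. infection-control review 262 days ago vs limit 180 → not met
6. condition 'performs piercings' does not hold → requirement n/a → met
7. bloodborne-pathogen training 47 days ago vs limit 60 → met
8. condition 'serves clients under 18' holds; first-aid certification 115 days ago vs limit 90 → not met
9. licensed body piercers 4 ≥ 2 → met
10. sanitation citations on record 6 > 3 → not met
Not met: 4 of 10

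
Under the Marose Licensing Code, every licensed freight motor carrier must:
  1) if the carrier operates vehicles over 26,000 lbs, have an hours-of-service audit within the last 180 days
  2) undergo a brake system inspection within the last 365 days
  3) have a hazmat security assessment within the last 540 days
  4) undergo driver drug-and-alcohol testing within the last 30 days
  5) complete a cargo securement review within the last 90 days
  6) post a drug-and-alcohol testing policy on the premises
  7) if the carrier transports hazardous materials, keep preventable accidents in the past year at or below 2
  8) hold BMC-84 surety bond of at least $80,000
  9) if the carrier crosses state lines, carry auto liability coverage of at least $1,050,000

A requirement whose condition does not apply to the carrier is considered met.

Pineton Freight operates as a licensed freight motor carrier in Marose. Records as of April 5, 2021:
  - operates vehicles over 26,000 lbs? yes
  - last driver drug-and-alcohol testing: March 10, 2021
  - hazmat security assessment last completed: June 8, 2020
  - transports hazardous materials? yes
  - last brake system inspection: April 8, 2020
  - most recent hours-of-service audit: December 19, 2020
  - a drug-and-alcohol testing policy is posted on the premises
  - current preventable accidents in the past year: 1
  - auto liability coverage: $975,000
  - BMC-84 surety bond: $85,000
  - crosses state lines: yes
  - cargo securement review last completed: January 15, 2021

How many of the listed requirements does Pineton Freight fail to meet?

1. condition 'operates vehicles over 26,000 lbs' holds; hours-of-service audit 107 days ago vs limit 180 → met
2. brake system inspection 362 days ago vs limit 365 → met
3. hazmat security assessment 301 days ago vs limit 540 → met
4. driver drug-and-alcohol testing 26 days ago vs limit 30 → met
5. cargo securement review 80 days ago vs limit 90 → met
6. drug-and-alcohol testing policy present → met
7. condition 'transports hazardous materials' holds; preventable accidents in the past year 1 ≤ 2 → met
8. BMC-84 surety bond $85,000 ≥ $80,000 → met
9. condition 'crosses state lines' holds; auto liability coverage $975,000 < $1,050,000 → not met
Not met: 1 of 9

1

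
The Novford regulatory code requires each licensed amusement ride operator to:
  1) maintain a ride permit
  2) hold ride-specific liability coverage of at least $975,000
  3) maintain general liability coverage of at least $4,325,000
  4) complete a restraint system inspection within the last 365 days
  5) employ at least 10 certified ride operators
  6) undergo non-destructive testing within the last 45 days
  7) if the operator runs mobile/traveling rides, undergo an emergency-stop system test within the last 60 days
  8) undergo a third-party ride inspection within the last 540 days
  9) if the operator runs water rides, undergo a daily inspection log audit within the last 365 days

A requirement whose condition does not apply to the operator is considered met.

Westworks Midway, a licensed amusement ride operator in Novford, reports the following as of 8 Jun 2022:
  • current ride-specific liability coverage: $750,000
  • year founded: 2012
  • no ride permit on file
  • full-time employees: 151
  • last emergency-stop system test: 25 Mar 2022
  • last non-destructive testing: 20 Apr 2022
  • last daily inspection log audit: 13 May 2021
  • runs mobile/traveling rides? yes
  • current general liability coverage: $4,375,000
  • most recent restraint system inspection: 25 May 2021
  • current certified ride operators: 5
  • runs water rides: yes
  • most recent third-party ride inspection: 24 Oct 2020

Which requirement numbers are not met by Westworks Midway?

1, 2, 4, 5, 6, 7, 8, 9

1. ride permit absent → not met
2. ride-specific liability coverage $750,000 < $975,000 → not met
3. general liability coverage $4,375,000 ≥ $4,325,000 → met
4. restraint system inspection 379 days ago vs limit 365 → not met
5. certified ride operators 5 < 10 → not met
6. non-destructive testing 49 days ago vs limit 45 → not met
7. condition 'runs mobile/traveling rides' holds; emergency-stop system test 75 days ago vs limit 60 → not met
8. third-party ride inspection 592 days ago vs limit 540 → not met
9. condition 'runs water rides' holds; daily inspection log audit 391 days ago vs limit 365 → not met
Not met: 1, 2, 4, 5, 6, 7, 8, 9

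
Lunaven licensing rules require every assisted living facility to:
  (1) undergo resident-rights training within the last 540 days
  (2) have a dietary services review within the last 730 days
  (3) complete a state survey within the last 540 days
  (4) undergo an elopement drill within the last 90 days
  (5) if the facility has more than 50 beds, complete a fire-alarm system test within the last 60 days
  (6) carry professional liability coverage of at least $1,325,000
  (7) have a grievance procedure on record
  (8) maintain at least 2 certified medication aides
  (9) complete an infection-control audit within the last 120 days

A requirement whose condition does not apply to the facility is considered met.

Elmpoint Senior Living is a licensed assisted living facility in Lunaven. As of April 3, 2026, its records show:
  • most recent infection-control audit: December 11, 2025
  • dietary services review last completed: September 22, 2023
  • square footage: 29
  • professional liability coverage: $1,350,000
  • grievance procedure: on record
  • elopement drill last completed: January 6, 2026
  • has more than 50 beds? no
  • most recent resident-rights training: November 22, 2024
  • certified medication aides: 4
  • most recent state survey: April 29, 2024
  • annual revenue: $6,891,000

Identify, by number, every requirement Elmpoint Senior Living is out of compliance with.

2, 3

1. resident-rights training 497 days ago vs limit 540 → met
2. dietary services review 924 days ago vs limit 730 → not met
3. state survey 704 days ago vs limit 540 → not met
4. elopement drill 87 days ago vs limit 90 → met
5. condition 'has more than 50 beds' does not hold → requirement n/a → met
6. professional liability coverage $1,350,000 ≥ $1,325,000 → met
7. grievance procedure present → met
8. certified medication aides 4 ≥ 2 → met
9. infection-control audit 113 days ago vs limit 120 → met
Not met: 2, 3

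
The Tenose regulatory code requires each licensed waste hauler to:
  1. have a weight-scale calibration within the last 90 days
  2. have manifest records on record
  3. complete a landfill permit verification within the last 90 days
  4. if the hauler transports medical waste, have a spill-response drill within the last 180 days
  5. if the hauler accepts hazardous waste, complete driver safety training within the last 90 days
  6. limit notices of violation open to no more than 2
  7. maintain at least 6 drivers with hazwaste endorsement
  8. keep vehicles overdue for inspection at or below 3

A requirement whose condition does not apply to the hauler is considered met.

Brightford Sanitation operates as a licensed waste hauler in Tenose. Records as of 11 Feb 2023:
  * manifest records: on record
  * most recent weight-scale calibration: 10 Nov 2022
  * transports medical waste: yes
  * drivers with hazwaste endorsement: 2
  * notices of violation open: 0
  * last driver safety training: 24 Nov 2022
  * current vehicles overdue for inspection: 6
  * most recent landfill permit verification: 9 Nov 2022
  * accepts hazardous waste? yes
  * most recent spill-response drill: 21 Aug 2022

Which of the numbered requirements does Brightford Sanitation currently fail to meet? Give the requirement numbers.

1, 3, 7, 8

1. weight-scale calibration 93 days ago vs limit 90 → not met
2. manifest records present → met
3. landfill permit verification 94 days ago vs limit 90 → not met
4. condition 'transports medical waste' holds; spill-response drill 174 days ago vs limit 180 → met
5. condition 'accepts hazardous waste' holds; driver safety training 79 days ago vs limit 90 → met
6. notices of violation open 0 ≤ 2 → met
7. drivers with hazwaste endorsement 2 < 6 → not met
8. vehicles overdue for inspection 6 > 3 → not met
Not met: 1, 3, 7, 8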